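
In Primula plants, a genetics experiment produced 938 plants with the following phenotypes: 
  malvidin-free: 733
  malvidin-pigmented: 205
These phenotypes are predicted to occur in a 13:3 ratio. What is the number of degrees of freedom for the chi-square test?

A goodness-of-fit test with 2 phenotype classes has df = 2 − 1 = 1.

1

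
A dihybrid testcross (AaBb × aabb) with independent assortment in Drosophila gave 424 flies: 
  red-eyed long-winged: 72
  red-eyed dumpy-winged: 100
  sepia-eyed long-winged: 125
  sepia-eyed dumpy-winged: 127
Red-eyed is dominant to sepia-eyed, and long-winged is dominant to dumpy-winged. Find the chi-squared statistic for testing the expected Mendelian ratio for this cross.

A dihybrid testcross with independent assortment gives a 1:1:1:1 ratio.
Total ratio parts = 4. Expected numbers out of 424:
  red-eyed long-winged: 424 × 1/4 = 106
  red-eyed dumpy-winged: 424 × 1/4 = 106
  sepia-eyed long-winged: 424 × 1/4 = 106
  sepia-eyed dumpy-winged: 424 × 1/4 = 106
χ² = Σ (O − E)² / E
  red-eyed long-winged: (72 − 106)² / 106 = 10.9057
  red-eyed dumpy-winged: (100 − 106)² / 106 = 0.3396
  sepia-eyed long-winged: (125 − 106)² / 106 = 3.4057
  sepia-eyed dumpy-winged: (127 − 106)² / 106 = 4.1604
χ² = 10.9057 + 0.3396 + 3.4057 + 4.1604 = 18.8114 ≈ 18.811

18.811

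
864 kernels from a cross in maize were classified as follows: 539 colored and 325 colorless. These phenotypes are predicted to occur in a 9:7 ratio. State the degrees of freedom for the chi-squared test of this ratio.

A goodness-of-fit test with 2 phenotype classes has df = 2 − 1 = 1.

1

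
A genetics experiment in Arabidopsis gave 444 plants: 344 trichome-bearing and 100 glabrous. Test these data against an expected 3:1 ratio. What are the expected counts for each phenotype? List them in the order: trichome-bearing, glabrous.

333, 111

Under the 3:1 hypothesis (Σ ratio = 4, N = 444):
  trichome-bearing: 444 × 3/4 = 333
  glabrous: 444 × 1/4 = 111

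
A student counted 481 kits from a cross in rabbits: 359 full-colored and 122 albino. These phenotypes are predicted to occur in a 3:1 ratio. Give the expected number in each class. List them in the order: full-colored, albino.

Under the 3:1 hypothesis (Σ ratio = 4, N = 481):
  full-colored: 481 × 3/4 = 360.75
  albino: 481 × 1/4 = 120.25

360.75, 120.25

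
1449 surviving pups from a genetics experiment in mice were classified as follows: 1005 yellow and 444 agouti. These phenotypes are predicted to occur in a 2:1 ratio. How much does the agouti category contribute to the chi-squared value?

The 2:1 ratio has 3 parts, so with N = 1449 the expected counts are:
  yellow: 1449 × 2/3 = 966
  agouti: 1449 × 1/3 = 483
Contribution of agouti: (444 − 483)² / 483 = 3.1491

3.149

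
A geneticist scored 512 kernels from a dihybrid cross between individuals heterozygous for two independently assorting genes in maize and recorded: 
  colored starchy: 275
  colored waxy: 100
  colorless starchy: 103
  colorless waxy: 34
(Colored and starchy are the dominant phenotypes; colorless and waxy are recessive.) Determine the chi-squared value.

A dihybrid F₂ with independent assortment and complete dominance at both loci gives a 9:3:3:1 phenotypic ratio.
Total ratio parts = 16. Expected numbers out of 512:
  colored starchy: 512 × 9/16 = 288
  colored waxy: 512 × 3/16 = 96
  colorless starchy: 512 × 3/16 = 96
  colorless waxy: 512 × 1/16 = 32
χ² = Σ (O − E)² / E
  colored starchy: (275 − 288)² / 288 = 0.5868
  colored waxy: (100 − 96)² / 96 = 0.1667
  colorless starchy: (103 − 96)² / 96 = 0.5104
  colorless waxy: (34 − 32)² / 32 = 0.1250
χ² = 0.5868 + 0.1667 + 0.5104 + 0.1250 = 1.3889 ≈ 1.389

1.389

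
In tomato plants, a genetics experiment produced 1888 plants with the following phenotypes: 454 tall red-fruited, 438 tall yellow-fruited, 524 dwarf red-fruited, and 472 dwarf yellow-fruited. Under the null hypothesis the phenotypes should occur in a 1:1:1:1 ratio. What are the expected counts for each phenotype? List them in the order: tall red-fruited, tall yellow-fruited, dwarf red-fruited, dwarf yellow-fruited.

472, 472, 472, 472

Under the 1:1:1:1 hypothesis (Σ ratio = 4, N = 1888):
  tall red-fruited: 1888 × 1/4 = 472
  tall yellow-fruited: 1888 × 1/4 = 472
  dwarf red-fruited: 1888 × 1/4 = 472
  dwarf yellow-fruited: 1888 × 1/4 = 472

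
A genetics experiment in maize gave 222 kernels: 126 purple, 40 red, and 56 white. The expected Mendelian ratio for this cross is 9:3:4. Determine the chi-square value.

Expected counts for N = 222 under a 9:3:4 ratio (total parts = 16):
  purple: 222 × 9/16 = 124.875
  red: 222 × 3/16 = 41.625
  white: 222 × 4/16 = 55.5
χ² = Σ (O − E)² / E
  purple: (126 − 124.875)² / 124.875 = 0.0101
  red: (40 − 41.625)² / 41.625 = 0.0634
  white: (56 − 55.5)² / 55.5 = 0.0045
χ² = 0.0101 + 0.0634 + 0.0045 = 0.078

0.078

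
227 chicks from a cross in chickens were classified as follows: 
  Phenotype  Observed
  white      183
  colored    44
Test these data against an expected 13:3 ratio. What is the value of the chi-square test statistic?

0.060

Expected counts for N = 227 under a 13:3 ratio (total parts = 16):
  white: 227 × 13/16 = 184.4375
  colored: 227 × 3/16 = 42.5625
χ² = Σ (O − E)² / E
  white: (183 − 184.4375)² / 184.4375 = 0.0112
  colored: (44 − 42.5625)² / 42.5625 = 0.0485
χ² = 0.0112 + 0.0485 = 0.0597 ≈ 0.060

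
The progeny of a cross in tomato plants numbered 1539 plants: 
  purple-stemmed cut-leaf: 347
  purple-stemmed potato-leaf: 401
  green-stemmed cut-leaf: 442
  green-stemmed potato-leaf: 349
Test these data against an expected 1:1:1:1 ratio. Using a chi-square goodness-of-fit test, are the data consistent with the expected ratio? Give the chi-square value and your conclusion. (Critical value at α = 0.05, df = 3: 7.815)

The 1:1:1:1 ratio has 4 parts, so with N = 1539 the expected counts are:
  purple-stemmed cut-leaf: 1539 × 1/4 = 384.75
  purple-stemmed potato-leaf: 1539 × 1/4 = 384.75
  green-stemmed cut-leaf: 1539 × 1/4 = 384.75
  green-stemmed potato-leaf: 1539 × 1/4 = 384.75
χ² = Σ (O − E)² / E
  purple-stemmed cut-leaf: (347 − 384.75)² / 384.75 = 3.7039
  purple-stemmed potato-leaf: (401 − 384.75)² / 384.75 = 0.6863
  green-stemmed cut-leaf: (442 − 384.75)² / 384.75 = 8.5187
  green-stemmed potato-leaf: (349 − 384.75)² / 384.75 = 3.3218
χ² = 3.7039 + 0.6863 + 8.5187 + 3.3218 = 16.2307 ≈ 16.231
Degrees of freedom = 4 − 1 = 3; critical value at α = 0.05 is 7.815.
Since 16.231 > 7.815, we reject the null hypothesis — the data do not fit the 1:1:1:1 ratio.

16.231; not consistent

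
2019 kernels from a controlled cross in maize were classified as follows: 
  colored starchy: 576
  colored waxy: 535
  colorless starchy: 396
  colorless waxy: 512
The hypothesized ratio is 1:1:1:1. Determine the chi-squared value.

The 1:1:1:1 ratio has 4 parts, so with N = 2019 the expected counts are:
  colored starchy: 2019 × 1/4 = 504.75
  colored waxy: 2019 × 1/4 = 504.75
  colorless starchy: 2019 × 1/4 = 504.75
  colorless waxy: 2019 × 1/4 = 504.75
χ² = Σ (O − E)² / E
  colored starchy: (576 − 504.75)² / 504.75 = 10.0576
  colored waxy: (535 − 504.75)² / 504.75 = 1.8129
  colorless starchy: (396 − 504.75)² / 504.75 = 23.4305
  colorless waxy: (512 − 504.75)² / 504.75 = 0.1041
χ² = 10.0576 + 1.8129 + 23.4305 + 0.1041 = 35.4051 ≈ 35.405

35.405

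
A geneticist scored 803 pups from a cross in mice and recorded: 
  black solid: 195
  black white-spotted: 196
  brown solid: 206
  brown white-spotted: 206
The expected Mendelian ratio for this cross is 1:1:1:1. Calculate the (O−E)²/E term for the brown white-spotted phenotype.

0.137

The 1:1:1:1 ratio has 4 parts, so with N = 803 the expected counts are:
  black solid: 803 × 1/4 = 200.75
  black white-spotted: 803 × 1/4 = 200.75
  brown solid: 803 × 1/4 = 200.75
  brown white-spotted: 803 × 1/4 = 200.75
Contribution of brown white-spotted: (206 − 200.75)² / 200.75 = 0.1373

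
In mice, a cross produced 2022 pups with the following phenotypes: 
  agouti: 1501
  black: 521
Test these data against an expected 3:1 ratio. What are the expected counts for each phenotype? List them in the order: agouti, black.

Expected counts for N = 2022 under a 3:1 ratio (total parts = 4):
  agouti: 2022 × 3/4 = 1516.5
  black: 2022 × 1/4 = 505.5

1516.5, 505.5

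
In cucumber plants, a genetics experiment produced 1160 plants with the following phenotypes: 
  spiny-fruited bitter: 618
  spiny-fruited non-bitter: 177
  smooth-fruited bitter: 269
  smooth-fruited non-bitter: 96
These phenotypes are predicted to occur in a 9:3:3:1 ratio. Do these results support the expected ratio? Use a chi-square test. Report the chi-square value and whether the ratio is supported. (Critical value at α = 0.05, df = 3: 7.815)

29.177; not consistent

Under the 9:3:3:1 hypothesis (Σ ratio = 16, N = 1160):
  spiny-fruited bitter: 1160 × 9/16 = 652.5
  spiny-fruited non-bitter: 1160 × 3/16 = 217.5
  smooth-fruited bitter: 1160 × 3/16 = 217.5
  smooth-fruited non-bitter: 1160 × 1/16 = 72.5
χ² = Σ (O − E)² / E
  spiny-fruited bitter: (618 − 652.5)² / 652.5 = 1.8241
  spiny-fruited non-bitter: (177 − 217.5)² / 217.5 = 7.5414
  smooth-fruited bitter: (269 − 217.5)² / 217.5 = 12.1943
  smooth-fruited non-bitter: (96 − 72.5)² / 72.5 = 7.6172
χ² = 1.8241 + 7.5414 + 12.1943 + 7.6172 = 29.177
Degrees of freedom = 4 − 1 = 3; critical value at α = 0.05 is 7.815.
Since 29.177 > 7.815, we reject the null hypothesis — the data do not fit the 9:3:3:1 ratio.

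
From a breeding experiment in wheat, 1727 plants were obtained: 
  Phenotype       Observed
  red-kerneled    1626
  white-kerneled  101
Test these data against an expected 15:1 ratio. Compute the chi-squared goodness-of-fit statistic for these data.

0.476

The 15:1 ratio has 16 parts, so with N = 1727 the expected counts are:
  red-kerneled: 1727 × 15/16 = 1619.0625
  white-kerneled: 1727 × 1/16 = 107.9375
χ² = Σ (O − E)² / E
  red-kerneled: (1626 − 1619.0625)² / 1619.0625 = 0.0297
  white-kerneled: (101 − 107.9375)² / 107.9375 = 0.4459
χ² = 0.0297 + 0.4459 = 0.4756 ≈ 0.476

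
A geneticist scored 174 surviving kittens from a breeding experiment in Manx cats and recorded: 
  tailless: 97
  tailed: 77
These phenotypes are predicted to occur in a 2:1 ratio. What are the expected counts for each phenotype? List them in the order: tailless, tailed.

116, 58

Under the 2:1 hypothesis (Σ ratio = 3, N = 174):
  tailless: 174 × 2/3 = 116
  tailed: 174 × 1/3 = 58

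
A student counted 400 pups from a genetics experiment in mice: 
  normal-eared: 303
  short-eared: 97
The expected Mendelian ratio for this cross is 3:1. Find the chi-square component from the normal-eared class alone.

0.030

Total ratio parts = 4. Expected numbers out of 400:
  normal-eared: 400 × 3/4 = 300
  short-eared: 400 × 1/4 = 100
Contribution of normal-eared: (303 − 300)² / 300 = 0.0300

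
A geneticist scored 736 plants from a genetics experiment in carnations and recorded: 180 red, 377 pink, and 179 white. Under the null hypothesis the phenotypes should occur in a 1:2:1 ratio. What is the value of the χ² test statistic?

0.443

The 1:2:1 ratio has 4 parts, so with N = 736 the expected counts are:
  red: 736 × 1/4 = 184
  pink: 736 × 2/4 = 368
  white: 736 × 1/4 = 184
χ² = Σ (O − E)² / E
  red: (180 − 184)² / 184 = 0.0870
  pink: (377 − 368)² / 368 = 0.2201
  white: (179 − 184)² / 184 = 0.1359
χ² = 0.0870 + 0.2201 + 0.1359 = 0.443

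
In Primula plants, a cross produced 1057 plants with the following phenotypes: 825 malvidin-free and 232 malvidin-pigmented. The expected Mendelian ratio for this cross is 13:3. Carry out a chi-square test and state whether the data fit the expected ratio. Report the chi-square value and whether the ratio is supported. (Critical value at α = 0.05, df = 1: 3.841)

Under the 13:3 hypothesis (Σ ratio = 16, N = 1057):
  malvidin-free: 1057 × 13/16 = 858.8125
  malvidin-pigmented: 1057 × 3/16 = 198.1875
χ² = Σ (O − E)² / E
  malvidin-free: (825 − 858.8125)² / 858.8125 = 1.3312
  malvidin-pigmented: (232 − 198.1875)² / 198.1875 = 5.7687
χ² = 1.3312 + 5.7687 = 7.0999 ≈ 7.100
Degrees of freedom = 2 − 1 = 1; critical value at α = 0.05 is 3.841.
Since 7.100 > 3.841, we reject the null hypothesis — the data do not fit the 13:3 ratio.

7.100; not consistent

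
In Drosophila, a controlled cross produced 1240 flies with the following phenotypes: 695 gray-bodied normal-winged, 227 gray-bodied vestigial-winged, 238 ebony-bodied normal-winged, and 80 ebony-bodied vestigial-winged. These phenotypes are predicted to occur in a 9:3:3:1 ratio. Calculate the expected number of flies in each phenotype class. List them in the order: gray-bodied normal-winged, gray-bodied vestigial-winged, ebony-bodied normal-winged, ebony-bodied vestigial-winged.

697.5, 232.5, 232.5, 77.5

The 9:3:3:1 ratio has 16 parts, so with N = 1240 the expected counts are:
  gray-bodied normal-winged: 1240 × 9/16 = 697.5
  gray-bodied vestigial-winged: 1240 × 3/16 = 232.5
  ebony-bodied normal-winged: 1240 × 3/16 = 232.5
  ebony-bodied vestigial-winged: 1240 × 1/16 = 77.5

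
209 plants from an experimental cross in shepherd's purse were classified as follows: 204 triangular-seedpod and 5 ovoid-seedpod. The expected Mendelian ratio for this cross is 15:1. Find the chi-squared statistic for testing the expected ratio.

Expected counts for N = 209 under a 15:1 ratio (total parts = 16):
  triangular-seedpod: 209 × 15/16 = 195.9375
  ovoid-seedpod: 209 × 1/16 = 13.0625
χ² = Σ (O − E)² / E
  triangular-seedpod: (204 − 195.9375)² / 195.9375 = 0.3318
  ovoid-seedpod: (5 − 13.0625)² / 13.0625 = 4.9764
χ² = 0.3318 + 4.9764 = 5.3082 ≈ 5.308

5.308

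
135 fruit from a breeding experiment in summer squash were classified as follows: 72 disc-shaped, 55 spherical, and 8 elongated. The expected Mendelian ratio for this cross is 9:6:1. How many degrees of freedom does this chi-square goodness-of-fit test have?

A goodness-of-fit test with 3 phenotype classes has df = 3 − 1 = 2.

2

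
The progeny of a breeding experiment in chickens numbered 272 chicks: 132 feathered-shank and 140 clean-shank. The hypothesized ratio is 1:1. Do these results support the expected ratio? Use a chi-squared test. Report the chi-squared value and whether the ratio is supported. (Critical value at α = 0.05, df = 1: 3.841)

Total ratio parts = 2. Expected numbers out of 272:
  feathered-shank: 272 × 1/2 = 136
  clean-shank: 272 × 1/2 = 136
χ² = Σ (O − E)² / E
  feathered-shank: (132 − 136)² / 136 = 0.1176
  clean-shank: (140 − 136)² / 136 = 0.1176
χ² = 0.1176 + 0.1176 = 0.2352 ≈ 0.235
Degrees of freedom = 2 − 1 = 1; critical value at α = 0.05 is 3.841.
Since 0.235 < 3.841, we fail to reject the null hypothesis — the data are consistent with the 1:1 ratio.

0.235; consistent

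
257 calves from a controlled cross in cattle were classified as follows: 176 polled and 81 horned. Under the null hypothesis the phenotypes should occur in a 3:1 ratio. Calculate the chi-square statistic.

5.822

Under the 3:1 hypothesis (Σ ratio = 4, N = 257):
  polled: 257 × 3/4 = 192.75
  horned: 257 × 1/4 = 64.25
χ² = Σ (O − E)² / E
  polled: (176 − 192.75)² / 192.75 = 1.4556
  horned: (81 − 64.25)² / 64.25 = 4.3667
χ² = 1.4556 + 4.3667 = 5.8223 ≈ 5.822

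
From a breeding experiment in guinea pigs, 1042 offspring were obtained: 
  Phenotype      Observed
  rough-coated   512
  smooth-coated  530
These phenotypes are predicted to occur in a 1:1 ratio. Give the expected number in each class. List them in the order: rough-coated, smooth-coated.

521, 521

Expected counts for N = 1042 under a 1:1 ratio (total parts = 2):
  rough-coated: 1042 × 1/2 = 521
  smooth-coated: 1042 × 1/2 = 521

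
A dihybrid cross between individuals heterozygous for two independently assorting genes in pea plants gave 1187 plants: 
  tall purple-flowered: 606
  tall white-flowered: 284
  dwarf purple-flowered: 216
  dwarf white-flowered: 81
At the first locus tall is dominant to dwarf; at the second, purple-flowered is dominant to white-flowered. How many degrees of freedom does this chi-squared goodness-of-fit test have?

3

A dihybrid F₂ with independent assortment and complete dominance at both loci gives a 9:3:3:1 phenotypic ratio.
A goodness-of-fit test with 4 phenotype classes has df = 4 − 1 = 3.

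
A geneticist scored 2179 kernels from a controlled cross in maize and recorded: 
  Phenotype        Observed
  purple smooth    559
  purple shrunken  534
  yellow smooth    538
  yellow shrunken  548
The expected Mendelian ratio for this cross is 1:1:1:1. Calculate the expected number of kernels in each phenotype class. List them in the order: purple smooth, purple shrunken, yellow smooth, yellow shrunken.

544.75, 544.75, 544.75, 544.75

Under the 1:1:1:1 hypothesis (Σ ratio = 4, N = 2179):
  purple smooth: 2179 × 1/4 = 544.75
  purple shrunken: 2179 × 1/4 = 544.75
  yellow smooth: 2179 × 1/4 = 544.75
  yellow shrunken: 2179 × 1/4 = 544.75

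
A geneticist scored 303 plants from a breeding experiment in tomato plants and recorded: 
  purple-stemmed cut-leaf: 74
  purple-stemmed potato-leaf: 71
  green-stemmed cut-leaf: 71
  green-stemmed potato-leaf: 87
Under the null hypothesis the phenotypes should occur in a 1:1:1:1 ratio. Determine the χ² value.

2.307

Under the 1:1:1:1 hypothesis (Σ ratio = 4, N = 303):
  purple-stemmed cut-leaf: 303 × 1/4 = 75.75
  purple-stemmed potato-leaf: 303 × 1/4 = 75.75
  green-stemmed cut-leaf: 303 × 1/4 = 75.75
  green-stemmed potato-leaf: 303 × 1/4 = 75.75
χ² = Σ (O − E)² / E
  purple-stemmed cut-leaf: (74 − 75.75)² / 75.75 = 0.0404
  purple-stemmed potato-leaf: (71 − 75.75)² / 75.75 = 0.2979
  green-stemmed cut-leaf: (71 − 75.75)² / 75.75 = 0.2979
  green-stemmed potato-leaf: (87 − 75.75)² / 75.75 = 1.6708
χ² = 0.0404 + 0.2979 + 0.2979 + 1.6708 = 2.307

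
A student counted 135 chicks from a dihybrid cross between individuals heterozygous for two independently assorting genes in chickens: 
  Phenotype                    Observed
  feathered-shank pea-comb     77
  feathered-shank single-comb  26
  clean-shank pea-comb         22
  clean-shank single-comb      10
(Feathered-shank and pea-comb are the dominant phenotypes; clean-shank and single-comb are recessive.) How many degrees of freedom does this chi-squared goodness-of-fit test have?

A dihybrid F₂ with independent assortment and complete dominance at both loci gives a 9:3:3:1 phenotypic ratio.
A goodness-of-fit test with 4 phenotype classes has df = 4 − 1 = 3.

3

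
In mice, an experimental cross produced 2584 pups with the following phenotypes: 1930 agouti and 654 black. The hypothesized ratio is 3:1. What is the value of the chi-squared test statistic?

Total ratio parts = 4. Expected numbers out of 2584:
  agouti: 2584 × 3/4 = 1938
  black: 2584 × 1/4 = 646
χ² = Σ (O − E)² / E
  agouti: (1930 − 1938)² / 1938 = 0.0330
  black: (654 − 646)² / 646 = 0.0991
χ² = 0.0330 + 0.0991 = 0.1321 ≈ 0.132

0.132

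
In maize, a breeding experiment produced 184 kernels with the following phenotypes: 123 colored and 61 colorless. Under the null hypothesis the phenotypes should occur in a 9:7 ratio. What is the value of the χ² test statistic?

8.398

Total ratio parts = 16. Expected numbers out of 184:
  colored: 184 × 9/16 = 103.5
  colorless: 184 × 7/16 = 80.5
χ² = Σ (O − E)² / E
  colored: (123 − 103.5)² / 103.5 = 3.6739
  colorless: (61 − 80.5)² / 80.5 = 4.7236
χ² = 3.6739 + 4.7236 = 8.3975 ≈ 8.398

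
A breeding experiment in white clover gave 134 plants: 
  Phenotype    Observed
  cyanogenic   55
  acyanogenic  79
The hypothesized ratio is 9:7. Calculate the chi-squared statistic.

Expected counts for N = 134 under a 9:7 ratio (total parts = 16):
  cyanogenic: 134 × 9/16 = 75.375
  acyanogenic: 134 × 7/16 = 58.625
χ² = Σ (O − E)² / E
  cyanogenic: (55 − 75.375)² / 75.375 = 5.5077
  acyanogenic: (79 − 58.625)² / 58.625 = 7.0813
χ² = 5.5077 + 7.0813 = 12.589

12.589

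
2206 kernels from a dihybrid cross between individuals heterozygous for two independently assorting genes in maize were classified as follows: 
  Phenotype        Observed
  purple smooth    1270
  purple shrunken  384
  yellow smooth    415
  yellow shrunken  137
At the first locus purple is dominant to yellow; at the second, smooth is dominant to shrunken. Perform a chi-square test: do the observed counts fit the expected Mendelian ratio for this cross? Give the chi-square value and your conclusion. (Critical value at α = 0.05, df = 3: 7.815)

A dihybrid F₂ with independent assortment and complete dominance at both loci gives a 9:3:3:1 phenotypic ratio.
Total ratio parts = 16. Expected numbers out of 2206:
  purple smooth: 2206 × 9/16 = 1240.875
  purple shrunken: 2206 × 3/16 = 413.625
  yellow smooth: 2206 × 3/16 = 413.625
  yellow shrunken: 2206 × 1/16 = 137.875
χ² = Σ (O − E)² / E
  purple smooth: (1270 − 1240.875)² / 1240.875 = 0.6836
  purple shrunken: (384 − 413.625)² / 413.625 = 2.1218
  yellow smooth: (415 − 413.625)² / 413.625 = 0.0046
  yellow shrunken: (137 − 137.875)² / 137.875 = 0.0056
χ² = 0.6836 + 2.1218 + 0.0046 + 0.0056 = 2.8156 ≈ 2.816
Degrees of freedom = 4 − 1 = 3; critical value at α = 0.05 is 7.815.
Since 2.816 < 7.815, we fail to reject the null hypothesis — the data are consistent with the 9:3:3:1 ratio.

2.816; consistent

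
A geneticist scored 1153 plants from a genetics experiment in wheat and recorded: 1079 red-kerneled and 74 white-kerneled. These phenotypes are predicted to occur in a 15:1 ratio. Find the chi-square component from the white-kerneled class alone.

0.052

The 15:1 ratio has 16 parts, so with N = 1153 the expected counts are:
  red-kerneled: 1153 × 15/16 = 1080.9375
  white-kerneled: 1153 × 1/16 = 72.0625
Contribution of white-kerneled: (74 − 72.0625)² / 72.0625 = 0.0521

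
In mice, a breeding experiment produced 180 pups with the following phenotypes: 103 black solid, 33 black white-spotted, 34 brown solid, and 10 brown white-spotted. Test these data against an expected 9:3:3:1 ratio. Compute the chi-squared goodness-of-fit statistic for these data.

0.188

The 9:3:3:1 ratio has 16 parts, so with N = 180 the expected counts are:
  black solid: 180 × 9/16 = 101.25
  black white-spotted: 180 × 3/16 = 33.75
  brown solid: 180 × 3/16 = 33.75
  brown white-spotted: 180 × 1/16 = 11.25
χ² = Σ (O − E)² / E
  black solid: (103 − 101.25)² / 101.25 = 0.0302
  black white-spotted: (33 − 33.75)² / 33.75 = 0.0167
  brown solid: (34 − 33.75)² / 33.75 = 0.0019
  brown white-spotted: (10 − 11.25)² / 11.25 = 0.1389
χ² = 0.0302 + 0.0167 + 0.0019 + 0.1389 = 0.1877 ≈ 0.188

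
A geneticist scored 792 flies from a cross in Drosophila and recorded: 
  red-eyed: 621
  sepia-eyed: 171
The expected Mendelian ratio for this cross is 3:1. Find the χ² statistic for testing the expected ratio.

Total ratio parts = 4. Expected numbers out of 792:
  red-eyed: 792 × 3/4 = 594
  sepia-eyed: 792 × 1/4 = 198
χ² = Σ (O − E)² / E
  red-eyed: (621 − 594)² / 594 = 1.2273
  sepia-eyed: (171 − 198)² / 198 = 3.6818
χ² = 1.2273 + 3.6818 = 4.9091 ≈ 4.909

4.909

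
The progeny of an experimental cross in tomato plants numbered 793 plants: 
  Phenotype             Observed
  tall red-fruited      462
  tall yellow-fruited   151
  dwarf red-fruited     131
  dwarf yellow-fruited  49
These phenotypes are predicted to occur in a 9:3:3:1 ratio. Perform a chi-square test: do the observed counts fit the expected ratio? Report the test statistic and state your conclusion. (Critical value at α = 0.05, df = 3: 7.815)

2.716; consistent

The 9:3:3:1 ratio has 16 parts, so with N = 793 the expected counts are:
  tall red-fruited: 793 × 9/16 = 446.0625
  tall yellow-fruited: 793 × 3/16 = 148.6875
  dwarf red-fruited: 793 × 3/16 = 148.6875
  dwarf yellow-fruited: 793 × 1/16 = 49.5625
χ² = Σ (O − E)² / E
  tall red-fruited: (462 − 446.0625)² / 446.0625 = 0.5694
  tall yellow-fruited: (151 − 148.6875)² / 148.6875 = 0.0360
  dwarf red-fruited: (131 − 148.6875)² / 148.6875 = 2.1041
  dwarf yellow-fruited: (49 − 49.5625)² / 49.5625 = 0.0064
χ² = 0.5694 + 0.0360 + 2.1041 + 0.0064 = 2.7159 ≈ 2.716
Degrees of freedom = 4 − 1 = 3; critical value at α = 0.05 is 7.815.
Since 2.716 < 7.815, we fail to reject the null hypothesis — the data are consistent with the 9:3:3:1 ratio.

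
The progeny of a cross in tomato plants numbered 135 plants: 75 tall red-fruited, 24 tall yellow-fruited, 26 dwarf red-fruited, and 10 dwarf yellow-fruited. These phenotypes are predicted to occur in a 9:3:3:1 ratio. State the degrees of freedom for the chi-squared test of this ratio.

A goodness-of-fit test with 4 phenotype classes has df = 4 − 1 = 3.

3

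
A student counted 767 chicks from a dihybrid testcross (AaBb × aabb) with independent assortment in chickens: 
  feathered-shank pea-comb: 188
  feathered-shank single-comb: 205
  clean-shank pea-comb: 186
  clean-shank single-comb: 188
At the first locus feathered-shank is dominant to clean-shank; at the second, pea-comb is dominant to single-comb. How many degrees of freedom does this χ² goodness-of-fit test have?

A dihybrid testcross with independent assortment gives a 1:1:1:1 ratio.
A goodness-of-fit test with 4 phenotype classes has df = 4 − 1 = 3.

3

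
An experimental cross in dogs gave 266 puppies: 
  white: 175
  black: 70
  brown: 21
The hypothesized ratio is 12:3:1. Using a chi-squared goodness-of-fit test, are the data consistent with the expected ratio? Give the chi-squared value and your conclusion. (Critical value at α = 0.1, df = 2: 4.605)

Total ratio parts = 16. Expected numbers out of 266:
  white: 266 × 12/16 = 199.5
  black: 266 × 3/16 = 49.875
  brown: 266 × 1/16 = 16.625
χ² = Σ (O − E)² / E
  white: (175 − 199.5)² / 199.5 = 3.0088
  black: (70 − 49.875)² / 49.875 = 8.1206
  brown: (21 − 16.625)² / 16.625 = 1.1513
χ² = 3.0088 + 8.1206 + 1.1513 = 12.2807 ≈ 12.281
Degrees of freedom = 3 − 1 = 2; critical value at α = 0.1 is 4.605.
Since 12.281 > 4.605, we reject the null hypothesis — the data do not fit the 12:3:1 ratio.

12.281; not consistent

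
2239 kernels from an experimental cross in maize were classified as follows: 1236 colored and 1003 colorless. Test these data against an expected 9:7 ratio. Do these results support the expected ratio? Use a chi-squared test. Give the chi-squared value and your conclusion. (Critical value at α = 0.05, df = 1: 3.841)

0.997; consistent

The 9:7 ratio has 16 parts, so with N = 2239 the expected counts are:
  colored: 2239 × 9/16 = 1259.4375
  colorless: 2239 × 7/16 = 979.5625
χ² = Σ (O − E)² / E
  colored: (1236 − 1259.4375)² / 1259.4375 = 0.4362
  colorless: (1003 − 979.5625)² / 979.5625 = 0.5608
χ² = 0.4362 + 0.5608 = 0.997
Degrees of freedom = 2 − 1 = 1; critical value at α = 0.05 is 3.841.
Since 0.997 < 3.841, we fail to reject the null hypothesis — the data are consistent with the 9:7 ratio.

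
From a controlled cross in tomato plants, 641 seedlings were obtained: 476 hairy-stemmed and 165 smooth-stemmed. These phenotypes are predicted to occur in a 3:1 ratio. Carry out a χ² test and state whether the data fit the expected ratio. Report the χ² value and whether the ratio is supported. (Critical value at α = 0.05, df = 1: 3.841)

The 3:1 ratio has 4 parts, so with N = 641 the expected counts are:
  hairy-stemmed: 641 × 3/4 = 480.75
  smooth-stemmed: 641 × 1/4 = 160.25
χ² = Σ (O − E)² / E
  hairy-stemmed: (476 − 480.75)² / 480.75 = 0.0469
  smooth-stemmed: (165 − 160.25)² / 160.25 = 0.1408
χ² = 0.0469 + 0.1408 = 0.1877 ≈ 0.188
Degrees of freedom = 2 − 1 = 1; critical value at α = 0.05 is 3.841.
Since 0.188 < 3.841, we fail to reject the null hypothesis — the data are consistent with the 3:1 ratio.

0.188; consistent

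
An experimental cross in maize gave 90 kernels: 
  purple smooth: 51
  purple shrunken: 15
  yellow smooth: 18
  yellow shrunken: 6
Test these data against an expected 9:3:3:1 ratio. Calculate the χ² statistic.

Expected counts for N = 90 under a 9:3:3:1 ratio (total parts = 16):
  purple smooth: 90 × 9/16 = 50.625
  purple shrunken: 90 × 3/16 = 16.875
  yellow smooth: 90 × 3/16 = 16.875
  yellow shrunken: 90 × 1/16 = 5.625
χ² = Σ (O − E)² / E
  purple smooth: (51 − 50.625)² / 50.625 = 0.0028
  purple shrunken: (15 − 16.875)² / 16.875 = 0.2083
  yellow smooth: (18 − 16.875)² / 16.875 = 0.0750
  yellow shrunken: (6 − 5.625)² / 5.625 = 0.0250
χ² = 0.0028 + 0.2083 + 0.0750 + 0.0250 = 0.3111 ≈ 0.311

0.311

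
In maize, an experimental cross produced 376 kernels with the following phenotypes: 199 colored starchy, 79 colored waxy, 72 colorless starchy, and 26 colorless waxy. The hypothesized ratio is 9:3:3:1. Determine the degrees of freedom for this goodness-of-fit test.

A goodness-of-fit test with 4 phenotype classes has df = 4 − 1 = 3.

3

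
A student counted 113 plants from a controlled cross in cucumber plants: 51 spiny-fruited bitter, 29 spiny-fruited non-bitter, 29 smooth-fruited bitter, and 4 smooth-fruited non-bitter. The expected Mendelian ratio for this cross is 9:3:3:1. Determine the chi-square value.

The 9:3:3:1 ratio has 16 parts, so with N = 113 the expected counts are:
  spiny-fruited bitter: 113 × 9/16 = 63.5625
  spiny-fruited non-bitter: 113 × 3/16 = 21.1875
  smooth-fruited bitter: 113 × 3/16 = 21.1875
  smooth-fruited non-bitter: 113 × 1/16 = 7.0625
χ² = Σ (O − E)² / E
  spiny-fruited bitter: (51 − 63.5625)² / 63.5625 = 2.4829
  spiny-fruited non-bitter: (29 − 21.1875)² / 21.1875 = 2.8807
  smooth-fruited bitter: (29 − 21.1875)² / 21.1875 = 2.8807
  smooth-fruited non-bitter: (4 − 7.0625)² / 7.0625 = 1.3280
χ² = 2.4829 + 2.8807 + 2.8807 + 1.3280 = 9.5723 ≈ 9.572

9.572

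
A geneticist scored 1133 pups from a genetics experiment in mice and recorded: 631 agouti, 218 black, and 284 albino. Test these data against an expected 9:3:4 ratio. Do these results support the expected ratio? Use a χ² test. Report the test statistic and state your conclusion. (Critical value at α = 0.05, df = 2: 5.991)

Expected counts for N = 1133 under a 9:3:4 ratio (total parts = 16):
  agouti: 1133 × 9/16 = 637.3125
  black: 1133 × 3/16 = 212.4375
  albino: 1133 × 4/16 = 283.25
χ² = Σ (O − E)² / E
  agouti: (631 − 637.3125)² / 637.3125 = 0.0625
  black: (218 − 212.4375)² / 212.4375 = 0.1456
  albino: (284 − 283.25)² / 283.25 = 0.0020
χ² = 0.0625 + 0.1456 + 0.0020 = 0.2101 ≈ 0.210
Degrees of freedom = 3 − 1 = 2; critical value at α = 0.05 is 5.991.
Since 0.210 < 5.991, we fail to reject the null hypothesis — the data are consistent with the 9:3:4 ratio.

0.210; consistent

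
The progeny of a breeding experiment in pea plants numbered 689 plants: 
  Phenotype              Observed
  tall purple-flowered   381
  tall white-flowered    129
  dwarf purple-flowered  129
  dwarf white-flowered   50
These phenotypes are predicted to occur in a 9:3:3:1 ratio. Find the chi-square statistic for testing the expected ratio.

The 9:3:3:1 ratio has 16 parts, so with N = 689 the expected counts are:
  tall purple-flowered: 689 × 9/16 = 387.5625
  tall white-flowered: 689 × 3/16 = 129.1875
  dwarf purple-flowered: 689 × 3/16 = 129.1875
  dwarf white-flowered: 689 × 1/16 = 43.0625
χ² = Σ (O − E)² / E
  tall purple-flowered: (381 − 387.5625)² / 387.5625 = 0.1111
  tall white-flowered: (129 − 129.1875)² / 129.1875 = 0.0003
  dwarf purple-flowered: (129 − 129.1875)² / 129.1875 = 0.0003
  dwarf white-flowered: (50 − 43.0625)² / 43.0625 = 1.1177
χ² = 0.1111 + 0.0003 + 0.0003 + 1.1177 = 1.2294 ≈ 1.229

1.229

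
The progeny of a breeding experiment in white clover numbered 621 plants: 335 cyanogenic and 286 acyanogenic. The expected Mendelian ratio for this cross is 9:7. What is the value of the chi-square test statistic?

1.340

Under the 9:7 hypothesis (Σ ratio = 16, N = 621):
  cyanogenic: 621 × 9/16 = 349.3125
  acyanogenic: 621 × 7/16 = 271.6875
χ² = Σ (O − E)² / E
  cyanogenic: (335 − 349.3125)² / 349.3125 = 0.5864
  acyanogenic: (286 − 271.6875)² / 271.6875 = 0.7540
χ² = 0.5864 + 0.7540 = 1.3404 ≈ 1.340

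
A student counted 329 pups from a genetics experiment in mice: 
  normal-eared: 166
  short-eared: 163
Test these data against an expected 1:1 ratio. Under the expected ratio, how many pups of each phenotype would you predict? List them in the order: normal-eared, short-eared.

Total ratio parts = 2. Expected numbers out of 329:
  normal-eared: 329 × 1/2 = 164.5
  short-eared: 329 × 1/2 = 164.5

164.5, 164.5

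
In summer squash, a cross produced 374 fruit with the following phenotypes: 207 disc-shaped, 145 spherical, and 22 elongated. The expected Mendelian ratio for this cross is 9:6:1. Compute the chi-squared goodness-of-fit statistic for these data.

0.296

Total ratio parts = 16. Expected numbers out of 374:
  disc-shaped: 374 × 9/16 = 210.375
  spherical: 374 × 6/16 = 140.25
  elongated: 374 × 1/16 = 23.375
χ² = Σ (O − E)² / E
  disc-shaped: (207 − 210.375)² / 210.375 = 0.0541
  spherical: (145 − 140.25)² / 140.25 = 0.1609
  elongated: (22 − 23.375)² / 23.375 = 0.0809
χ² = 0.0541 + 0.1609 + 0.0809 = 0.2959 ≈ 0.296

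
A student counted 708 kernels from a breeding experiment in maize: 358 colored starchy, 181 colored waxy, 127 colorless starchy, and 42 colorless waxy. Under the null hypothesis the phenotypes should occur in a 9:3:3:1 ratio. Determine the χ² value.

21.969

The 9:3:3:1 ratio has 16 parts, so with N = 708 the expected counts are:
  colored starchy: 708 × 9/16 = 398.25
  colored waxy: 708 × 3/16 = 132.75
  colorless starchy: 708 × 3/16 = 132.75
  colorless waxy: 708 × 1/16 = 44.25
χ² = Σ (O − E)² / E
  colored starchy: (358 − 398.25)² / 398.25 = 4.0680
  colored waxy: (181 − 132.75)² / 132.75 = 17.5372
  colorless starchy: (127 − 132.75)² / 132.75 = 0.2491
  colorless waxy: (42 − 44.25)² / 44.25 = 0.1144
χ² = 4.0680 + 17.5372 + 0.2491 + 0.1144 = 21.9687 ≈ 21.969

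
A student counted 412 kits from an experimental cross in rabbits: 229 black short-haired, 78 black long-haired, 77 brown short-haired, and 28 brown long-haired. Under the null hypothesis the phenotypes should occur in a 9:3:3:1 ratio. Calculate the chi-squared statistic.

0.237

Under the 9:3:3:1 hypothesis (Σ ratio = 16, N = 412):
  black short-haired: 412 × 9/16 = 231.75
  black long-haired: 412 × 3/16 = 77.25
  brown short-haired: 412 × 3/16 = 77.25
  brown long-haired: 412 × 1/16 = 25.75
χ² = Σ (O − E)² / E
  black short-haired: (229 − 231.75)² / 231.75 = 0.0326
  black long-haired: (78 − 77.25)² / 77.25 = 0.0073
  brown short-haired: (77 − 77.25)² / 77.25 = 0.0008
  brown long-haired: (28 − 25.75)² / 25.75 = 0.1966
χ² = 0.0326 + 0.0073 + 0.0008 + 0.1966 = 0.2373 ≈ 0.237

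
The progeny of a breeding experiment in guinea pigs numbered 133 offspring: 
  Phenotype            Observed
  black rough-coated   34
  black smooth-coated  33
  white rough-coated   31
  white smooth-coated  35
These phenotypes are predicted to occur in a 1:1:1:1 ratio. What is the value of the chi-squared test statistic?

Total ratio parts = 4. Expected numbers out of 133:
  black rough-coated: 133 × 1/4 = 33.25
  black smooth-coated: 133 × 1/4 = 33.25
  white rough-coated: 133 × 1/4 = 33.25
  white smooth-coated: 133 × 1/4 = 33.25
χ² = Σ (O − E)² / E
  black rough-coated: (34 − 33.25)² / 33.25 = 0.0169
  black smooth-coated: (33 − 33.25)² / 33.25 = 0.0019
  white rough-coated: (31 − 33.25)² / 33.25 = 0.1523
  white smooth-coated: (35 − 33.25)² / 33.25 = 0.0921
χ² = 0.0169 + 0.0019 + 0.1523 + 0.0921 = 0.2632 ≈ 0.263

0.263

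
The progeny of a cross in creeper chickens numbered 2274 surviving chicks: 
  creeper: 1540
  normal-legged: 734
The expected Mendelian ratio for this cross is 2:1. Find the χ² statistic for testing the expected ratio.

Expected counts for N = 2274 under a 2:1 ratio (total parts = 3):
  creeper: 2274 × 2/3 = 1516
  normal-legged: 2274 × 1/3 = 758
χ² = Σ (O − E)² / E
  creeper: (1540 − 1516)² / 1516 = 0.3799
  normal-legged: (734 − 758)² / 758 = 0.7599
χ² = 0.3799 + 0.7599 = 1.1398 ≈ 1.140

1.140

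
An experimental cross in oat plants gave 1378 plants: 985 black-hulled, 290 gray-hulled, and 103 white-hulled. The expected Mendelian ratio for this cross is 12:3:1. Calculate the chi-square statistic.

9.453

Total ratio parts = 16. Expected numbers out of 1378:
  black-hulled: 1378 × 12/16 = 1033.5
  gray-hulled: 1378 × 3/16 = 258.375
  white-hulled: 1378 × 1/16 = 86.125
χ² = Σ (O − E)² / E
  black-hulled: (985 − 1033.5)² / 1033.5 = 2.2760
  gray-hulled: (290 − 258.375)² / 258.375 = 3.8709
  white-hulled: (103 − 86.125)² / 86.125 = 3.3064
χ² = 2.2760 + 3.8709 + 3.3064 = 9.4533 ≈ 9.453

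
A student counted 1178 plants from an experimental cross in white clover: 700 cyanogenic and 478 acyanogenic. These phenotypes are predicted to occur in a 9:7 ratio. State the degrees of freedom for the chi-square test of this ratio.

1

A goodness-of-fit test with 2 phenotype classes has df = 2 − 1 = 1.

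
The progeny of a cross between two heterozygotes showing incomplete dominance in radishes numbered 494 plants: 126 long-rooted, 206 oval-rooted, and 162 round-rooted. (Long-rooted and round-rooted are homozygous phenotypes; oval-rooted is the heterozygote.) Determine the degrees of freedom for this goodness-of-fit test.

With incomplete dominance, a heterozygote × heterozygote cross gives a 1:2:1 phenotypic ratio.
A goodness-of-fit test with 3 phenotype classes has df = 3 − 1 = 2.

2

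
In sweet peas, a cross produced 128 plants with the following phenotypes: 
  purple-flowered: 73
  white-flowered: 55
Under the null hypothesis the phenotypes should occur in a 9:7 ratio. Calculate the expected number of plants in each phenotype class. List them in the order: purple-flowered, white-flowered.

72, 56

Expected counts for N = 128 under a 9:7 ratio (total parts = 16):
  purple-flowered: 128 × 9/16 = 72
  white-flowered: 128 × 7/16 = 56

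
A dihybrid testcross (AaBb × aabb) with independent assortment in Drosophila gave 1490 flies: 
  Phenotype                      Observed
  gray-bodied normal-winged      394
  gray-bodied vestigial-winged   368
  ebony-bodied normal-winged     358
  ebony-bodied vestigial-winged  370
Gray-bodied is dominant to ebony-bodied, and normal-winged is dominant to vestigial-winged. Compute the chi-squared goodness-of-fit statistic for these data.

1.877

A dihybrid testcross with independent assortment gives a 1:1:1:1 ratio.
Under the 1:1:1:1 hypothesis (Σ ratio = 4, N = 1490):
  gray-bodied normal-winged: 1490 × 1/4 = 372.5
  gray-bodied vestigial-winged: 1490 × 1/4 = 372.5
  ebony-bodied normal-winged: 1490 × 1/4 = 372.5
  ebony-bodied vestigial-winged: 1490 × 1/4 = 372.5
χ² = Σ (O − E)² / E
  gray-bodied normal-winged: (394 − 372.5)² / 372.5 = 1.2409
  gray-bodied vestigial-winged: (368 − 372.5)² / 372.5 = 0.0544
  ebony-bodied normal-winged: (358 − 372.5)² / 372.5 = 0.5644
  ebony-bodied vestigial-winged: (370 − 372.5)² / 372.5 = 0.0168
χ² = 1.2409 + 0.0544 + 0.5644 + 0.0168 = 1.8765 ≈ 1.877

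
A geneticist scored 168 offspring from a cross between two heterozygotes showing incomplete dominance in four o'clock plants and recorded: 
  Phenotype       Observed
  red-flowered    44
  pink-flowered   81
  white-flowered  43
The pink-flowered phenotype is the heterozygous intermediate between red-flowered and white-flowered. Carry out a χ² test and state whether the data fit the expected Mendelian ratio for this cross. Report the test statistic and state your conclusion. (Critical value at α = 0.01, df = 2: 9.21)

0.226; consistent

With incomplete dominance, a heterozygote × heterozygote cross gives a 1:2:1 phenotypic ratio.
Under the 1:2:1 hypothesis (Σ ratio = 4, N = 168):
  red-flowered: 168 × 1/4 = 42
  pink-flowered: 168 × 2/4 = 84
  white-flowered: 168 × 1/4 = 42
χ² = Σ (O − E)² / E
  red-flowered: (44 − 42)² / 42 = 0.0952
  pink-flowered: (81 − 84)² / 84 = 0.1071
  white-flowered: (43 − 42)² / 42 = 0.0238
χ² = 0.0952 + 0.1071 + 0.0238 = 0.2261 ≈ 0.226
Degrees of freedom = 3 − 1 = 2; critical value at α = 0.01 is 9.21.
Since 0.226 < 9.21, we fail to reject the null hypothesis — the data are consistent with the 1:2:1 ratio.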